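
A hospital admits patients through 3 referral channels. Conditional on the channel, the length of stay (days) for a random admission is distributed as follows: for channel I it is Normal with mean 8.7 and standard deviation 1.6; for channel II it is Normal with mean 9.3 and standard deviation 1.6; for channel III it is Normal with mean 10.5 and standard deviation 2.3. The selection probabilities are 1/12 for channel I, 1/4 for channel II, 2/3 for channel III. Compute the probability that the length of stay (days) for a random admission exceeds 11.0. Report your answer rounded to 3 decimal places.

Conditional on each channel, P(X > 11.0): I: 0.075288; II: 0.144004; III: 0.413952.
By total probability, P(X > 11.0) = 0.0833333·0.075288 + 0.25·0.144004 + 0.666667·0.413952 = 0.318243.

0.318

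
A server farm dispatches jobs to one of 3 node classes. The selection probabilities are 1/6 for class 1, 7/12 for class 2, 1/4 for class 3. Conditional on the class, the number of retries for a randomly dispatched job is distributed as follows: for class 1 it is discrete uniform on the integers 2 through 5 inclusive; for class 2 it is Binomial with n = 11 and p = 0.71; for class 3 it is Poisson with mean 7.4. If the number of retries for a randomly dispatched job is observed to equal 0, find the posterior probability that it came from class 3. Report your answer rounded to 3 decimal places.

0.995

Likelihoods P(X=0 | ·): 1: 0; 2: 1.22005e-06; 3: 0.000611253.
Posterior ∝ prior × likelihood. Numerator for 3: 0.25·0.000611253 = 0.000152813.
Normalizing constant: 0.166667·0 + 0.583333·1.22005e-06 + 0.25·0.000611253 = 0.000153525.
P(3 | observation) = 0.000152813 / 0.000153525 = 0.995364.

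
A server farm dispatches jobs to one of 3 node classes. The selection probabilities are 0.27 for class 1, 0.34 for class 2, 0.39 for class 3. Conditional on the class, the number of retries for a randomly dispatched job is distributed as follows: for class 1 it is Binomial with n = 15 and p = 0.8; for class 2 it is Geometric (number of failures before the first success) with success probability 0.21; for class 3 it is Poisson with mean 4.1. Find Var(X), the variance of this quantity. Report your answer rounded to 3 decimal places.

Per component, 1: μ=12, E[X²]=146.4; 2: μ=3.7619, E[X²]=32.0658; 3: μ=4.1, E[X²]=20.91.
E[X] = 0.27·12 + 0.34·3.7619 + 0.39·4.1 = 6.11805.
E[X²] = 0.27·146.4 + 0.34·32.0658 + 0.39·20.91 = 58.5853.
Var(X) = E[X²] − (E[X])² = 58.5853 − 37.4305 = 21.1548.

21.155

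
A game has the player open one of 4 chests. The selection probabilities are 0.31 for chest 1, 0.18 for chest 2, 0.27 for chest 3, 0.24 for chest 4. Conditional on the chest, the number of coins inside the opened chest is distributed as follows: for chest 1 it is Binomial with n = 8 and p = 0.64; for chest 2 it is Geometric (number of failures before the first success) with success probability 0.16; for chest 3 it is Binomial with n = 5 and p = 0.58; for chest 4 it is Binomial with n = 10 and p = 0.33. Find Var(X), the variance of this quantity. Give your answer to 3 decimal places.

8.440

Per component, 1: μ=5.12, E[X²]=28.0576; 2: μ=5.25, E[X²]=60.375; 3: μ=2.9, E[X²]=9.628; 4: μ=3.3, E[X²]=13.101.
E[X] = 0.31·5.12 + 0.18·5.25 + 0.27·2.9 + 0.24·3.3 = 4.1072.
E[X²] = 0.31·28.0576 + 0.18·60.375 + 0.27·9.628 + 0.24·13.101 = 25.3092.
Var(X) = E[X²] − (E[X])² = 25.3092 − 16.8691 = 8.44006.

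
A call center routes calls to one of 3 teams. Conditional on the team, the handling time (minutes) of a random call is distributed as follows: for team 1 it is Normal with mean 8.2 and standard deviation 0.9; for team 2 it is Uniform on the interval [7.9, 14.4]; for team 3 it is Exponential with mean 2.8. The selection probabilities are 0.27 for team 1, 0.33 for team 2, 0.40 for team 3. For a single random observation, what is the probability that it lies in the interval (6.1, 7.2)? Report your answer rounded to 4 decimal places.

0.0480

Conditional on each team, P(6.1 < X < 7.2): 1: 0.123445; 2: 0; 3: 0.0367768.
By total probability, P(6.1 < X < 7.2) = 0.27·0.123445 + 0.33·0 + 0.4·0.0367768 = 0.0480409.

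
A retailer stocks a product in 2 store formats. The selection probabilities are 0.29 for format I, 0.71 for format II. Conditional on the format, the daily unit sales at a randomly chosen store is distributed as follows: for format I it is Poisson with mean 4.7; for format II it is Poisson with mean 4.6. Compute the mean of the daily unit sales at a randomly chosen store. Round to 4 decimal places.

Component means — I: 4.7; II: 4.6.
E[X] = 0.29·4.7 + 0.71·4.6 = 4.629.

4.6290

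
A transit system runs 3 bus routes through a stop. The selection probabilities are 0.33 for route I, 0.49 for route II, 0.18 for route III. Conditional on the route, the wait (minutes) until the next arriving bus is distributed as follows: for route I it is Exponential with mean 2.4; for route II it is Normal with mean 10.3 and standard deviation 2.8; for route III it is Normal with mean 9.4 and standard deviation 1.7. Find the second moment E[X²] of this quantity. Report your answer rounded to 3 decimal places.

For each component E[X²] = Var + (mean)², giving I: 11.52; II: 113.93; III: 91.25.
Overall E[X²] = 0.33·11.52 + 0.49·113.93 + 0.18·91.25 = 76.0523.

76.052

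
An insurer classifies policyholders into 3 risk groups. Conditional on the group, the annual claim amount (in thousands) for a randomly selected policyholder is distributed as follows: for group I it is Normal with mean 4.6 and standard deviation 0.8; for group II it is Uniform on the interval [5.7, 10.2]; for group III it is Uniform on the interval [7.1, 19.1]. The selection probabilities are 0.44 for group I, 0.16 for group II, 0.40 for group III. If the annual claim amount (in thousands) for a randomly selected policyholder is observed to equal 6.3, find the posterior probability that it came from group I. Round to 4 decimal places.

0.3922

Likelihoods f(6.3 | ·): I: 0.0521512; II: 0.222222; III: 0.
Posterior ∝ prior × likelihood. Numerator for I: 0.44·0.0521512 = 0.0229465.
Normalizing constant: 0.44·0.0521512 + 0.16·0.222222 + 0.4·0 = 0.0585021.
P(I | observation) = 0.0229465 / 0.0585021 = 0.392235.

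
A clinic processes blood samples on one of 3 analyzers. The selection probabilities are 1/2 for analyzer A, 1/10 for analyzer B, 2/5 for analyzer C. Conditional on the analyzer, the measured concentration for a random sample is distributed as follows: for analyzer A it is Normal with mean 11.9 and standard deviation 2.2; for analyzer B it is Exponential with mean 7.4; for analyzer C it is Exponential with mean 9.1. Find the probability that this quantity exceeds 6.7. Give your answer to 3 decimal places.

0.727

Conditional on each analyzer, P(X > 6.7): A: 0.990952; B: 0.404378; C: 0.4789.
By total probability, P(X > 6.7) = 0.5·0.990952 + 0.1·0.404378 + 0.4·0.4789 = 0.727474.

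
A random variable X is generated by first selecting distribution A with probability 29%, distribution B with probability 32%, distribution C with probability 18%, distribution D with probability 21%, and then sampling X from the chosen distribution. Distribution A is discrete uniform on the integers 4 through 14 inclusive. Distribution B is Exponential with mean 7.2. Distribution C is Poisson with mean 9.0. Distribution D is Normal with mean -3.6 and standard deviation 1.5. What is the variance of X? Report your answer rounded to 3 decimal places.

45.576

Per component, A: μ=9, E[X²]=91; B: μ=7.2, E[X²]=103.68; C: μ=9, E[X²]=90; D: μ=-3.6, E[X²]=15.21.
E[X] = 0.29·9 + 0.32·7.2 + 0.18·9 + 0.21·-3.6 = 5.778.
E[X²] = 0.29·91 + 0.32·103.68 + 0.18·90 + 0.21·15.21 = 78.9617.
Var(X) = E[X²] − (E[X])² = 78.9617 − 33.3853 = 45.5764.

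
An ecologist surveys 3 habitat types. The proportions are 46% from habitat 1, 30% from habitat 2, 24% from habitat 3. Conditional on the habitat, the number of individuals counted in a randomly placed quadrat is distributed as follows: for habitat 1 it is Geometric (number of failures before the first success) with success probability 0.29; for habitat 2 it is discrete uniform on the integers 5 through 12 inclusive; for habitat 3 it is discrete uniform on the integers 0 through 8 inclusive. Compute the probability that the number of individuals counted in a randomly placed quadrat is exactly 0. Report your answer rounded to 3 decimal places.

Conditional on each habitat, P(X = 0): 1: 0.29; 2: 0; 3: 0.111111.
By total probability, P(X = 0) = 0.46·0.29 + 0.3·0 + 0.24·0.111111 = 0.160067.

0.160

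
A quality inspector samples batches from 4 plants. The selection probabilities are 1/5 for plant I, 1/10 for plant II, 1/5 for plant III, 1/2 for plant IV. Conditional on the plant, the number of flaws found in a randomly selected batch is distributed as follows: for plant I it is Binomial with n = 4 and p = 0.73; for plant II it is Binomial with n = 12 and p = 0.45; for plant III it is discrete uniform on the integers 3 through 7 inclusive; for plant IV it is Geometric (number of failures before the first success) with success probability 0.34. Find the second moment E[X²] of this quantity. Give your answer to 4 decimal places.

15.2147

For each component E[X²] = Var + (mean)², giving I: 9.3148; II: 32.13; III: 27; IV: 9.47751.
Overall E[X²] = 0.2·9.3148 + 0.1·32.13 + 0.2·27 + 0.5·9.47751 = 15.2147.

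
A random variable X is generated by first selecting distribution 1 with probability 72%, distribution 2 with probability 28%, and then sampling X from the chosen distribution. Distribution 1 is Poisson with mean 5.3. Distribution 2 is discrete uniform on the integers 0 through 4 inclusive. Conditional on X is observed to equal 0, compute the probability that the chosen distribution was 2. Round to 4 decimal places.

0.9397

Likelihoods P(X=0 | ·): 1: 0.00499159; 2: 0.2.
Posterior ∝ prior × likelihood. Numerator for 2: 0.28·0.2 = 0.056.
Normalizing constant: 0.72·0.00499159 + 0.28·0.2 = 0.0595939.
P(2 | observation) = 0.056 / 0.0595939 = 0.939693.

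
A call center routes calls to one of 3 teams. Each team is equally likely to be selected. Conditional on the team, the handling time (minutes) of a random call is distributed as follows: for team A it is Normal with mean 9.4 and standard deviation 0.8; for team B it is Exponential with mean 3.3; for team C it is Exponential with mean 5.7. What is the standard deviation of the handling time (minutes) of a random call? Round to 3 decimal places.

4.579

Per component, A: μ=9.4, E[X²]=89; B: μ=3.3, E[X²]=21.78; C: μ=5.7, E[X²]=64.98.
E[X] = 0.333333·9.4 + 0.333333·3.3 + 0.333333·5.7 = 6.13333.
E[X²] = 0.333333·89 + 0.333333·21.78 + 0.333333·64.98 = 58.5867.
Var(X) = E[X²] − (E[X])² = 58.5867 − 37.6178 = 20.9689.
SD(X) = √20.9689 = 4.57918.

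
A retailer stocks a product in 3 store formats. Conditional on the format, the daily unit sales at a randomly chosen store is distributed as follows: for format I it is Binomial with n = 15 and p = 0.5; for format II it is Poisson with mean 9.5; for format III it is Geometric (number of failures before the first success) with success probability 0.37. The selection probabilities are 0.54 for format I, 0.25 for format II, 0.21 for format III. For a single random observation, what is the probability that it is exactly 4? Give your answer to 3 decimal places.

Conditional on each format, P(X = 4): I: 0.0416565; II: 0.025403; III: 0.058286.
By total probability, P(X = 4) = 0.54·0.0416565 + 0.25·0.025403 + 0.21·0.058286 = 0.0410853.

0.041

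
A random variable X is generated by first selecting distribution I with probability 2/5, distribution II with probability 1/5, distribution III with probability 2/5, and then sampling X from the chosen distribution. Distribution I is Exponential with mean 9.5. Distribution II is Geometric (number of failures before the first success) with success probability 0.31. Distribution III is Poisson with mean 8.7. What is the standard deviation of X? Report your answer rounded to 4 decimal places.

6.9789

Per component, I: μ=9.5, E[X²]=180.5; II: μ=2.22581, E[X²]=12.1342; III: μ=8.7, E[X²]=84.39.
E[X] = 0.4·9.5 + 0.2·2.22581 + 0.4·8.7 = 7.72516.
E[X²] = 0.4·180.5 + 0.2·12.1342 + 0.4·84.39 = 108.383.
Var(X) = E[X²] − (E[X])² = 108.383 − 59.6781 = 48.7047.
SD(X) = √48.7047 = 6.97888.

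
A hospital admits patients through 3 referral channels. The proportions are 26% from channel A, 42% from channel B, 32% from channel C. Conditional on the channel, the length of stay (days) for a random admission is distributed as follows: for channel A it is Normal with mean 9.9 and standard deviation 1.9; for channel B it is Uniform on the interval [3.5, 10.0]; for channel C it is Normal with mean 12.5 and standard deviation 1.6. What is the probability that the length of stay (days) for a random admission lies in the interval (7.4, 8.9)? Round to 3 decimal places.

Conditional on each channel, P(7.4 < X < 8.9): A: 0.205212; B: 0.230769; C: 0.0115069.
By total probability, P(7.4 < X < 8.9) = 0.26·0.205212 + 0.42·0.230769 + 0.32·0.0115069 = 0.15396.

0.154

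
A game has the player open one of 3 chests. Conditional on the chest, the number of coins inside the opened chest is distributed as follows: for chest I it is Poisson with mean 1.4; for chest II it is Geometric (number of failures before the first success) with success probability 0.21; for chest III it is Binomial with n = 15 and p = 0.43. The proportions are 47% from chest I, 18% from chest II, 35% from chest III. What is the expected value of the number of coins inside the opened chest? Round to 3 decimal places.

3.593

Component means — I: 1.4; II: 3.7619; III: 6.45.
E[X] = 0.47·1.4 + 0.18·3.7619 + 0.35·6.45 = 3.59264.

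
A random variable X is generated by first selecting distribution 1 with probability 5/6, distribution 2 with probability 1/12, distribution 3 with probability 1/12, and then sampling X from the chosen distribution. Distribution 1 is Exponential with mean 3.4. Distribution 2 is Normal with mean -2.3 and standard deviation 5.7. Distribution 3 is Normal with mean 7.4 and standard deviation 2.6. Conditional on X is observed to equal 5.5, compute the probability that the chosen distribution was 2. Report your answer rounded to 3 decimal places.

Likelihoods f(5.5 | ·): 1: 0.0583426; 2: 0.0274417; 3: 0.117483.
Posterior ∝ prior × likelihood. Numerator for 2: 0.0833333·0.0274417 = 0.00228681.
Normalizing constant: 0.833333·0.0583426 + 0.0833333·0.0274417 + 0.0833333·0.117483 = 0.0606959.
P(2 | observation) = 0.00228681 / 0.0606959 = 0.0376764.

0.038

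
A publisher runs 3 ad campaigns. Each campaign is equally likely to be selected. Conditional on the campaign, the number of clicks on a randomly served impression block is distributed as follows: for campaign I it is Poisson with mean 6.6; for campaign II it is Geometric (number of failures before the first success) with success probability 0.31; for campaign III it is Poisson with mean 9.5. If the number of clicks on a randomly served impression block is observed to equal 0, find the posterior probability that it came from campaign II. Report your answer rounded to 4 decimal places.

0.9954

Likelihoods P(X=0 | ·): I: 0.00136037; II: 0.31; III: 7.48518e-05.
Posterior ∝ prior × likelihood. Numerator for II: 0.333333·0.31 = 0.103333.
Normalizing constant: 0.333333·0.00136037 + 0.333333·0.31 + 0.333333·7.48518e-05 = 0.103812.
P(II | observation) = 0.103333 / 0.103812 = 0.995392.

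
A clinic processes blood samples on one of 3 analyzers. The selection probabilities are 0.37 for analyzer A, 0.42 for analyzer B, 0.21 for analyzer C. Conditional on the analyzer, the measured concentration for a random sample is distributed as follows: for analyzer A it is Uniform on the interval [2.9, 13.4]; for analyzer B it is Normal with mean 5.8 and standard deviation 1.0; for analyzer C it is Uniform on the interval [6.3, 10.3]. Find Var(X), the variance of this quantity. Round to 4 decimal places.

Per component, A: μ=8.15, E[X²]=75.61; B: μ=5.8, E[X²]=34.64; C: μ=8.3, E[X²]=70.2233.
E[X] = 0.37·8.15 + 0.42·5.8 + 0.21·8.3 = 7.1945.
E[X²] = 0.37·75.61 + 0.42·34.64 + 0.21·70.2233 = 57.2714.
Var(X) = E[X²] − (E[X])² = 57.2714 − 51.7608 = 5.51057.

5.5106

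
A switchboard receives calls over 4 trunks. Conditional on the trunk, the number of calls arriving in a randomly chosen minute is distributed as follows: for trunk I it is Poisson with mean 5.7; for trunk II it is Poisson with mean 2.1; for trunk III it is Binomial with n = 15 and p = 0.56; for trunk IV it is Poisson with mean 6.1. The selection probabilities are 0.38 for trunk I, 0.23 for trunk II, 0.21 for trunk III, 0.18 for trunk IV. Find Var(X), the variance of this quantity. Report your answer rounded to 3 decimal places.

Per component, I: μ=5.7, E[X²]=38.19; II: μ=2.1, E[X²]=6.51; III: μ=8.4, E[X²]=74.256; IV: μ=6.1, E[X²]=43.31.
E[X] = 0.38·5.7 + 0.23·2.1 + 0.21·8.4 + 0.18·6.1 = 5.511.
E[X²] = 0.38·38.19 + 0.23·6.51 + 0.21·74.256 + 0.18·43.31 = 39.3991.
Var(X) = E[X²] − (E[X])² = 39.3991 − 30.3711 = 9.02794.

9.028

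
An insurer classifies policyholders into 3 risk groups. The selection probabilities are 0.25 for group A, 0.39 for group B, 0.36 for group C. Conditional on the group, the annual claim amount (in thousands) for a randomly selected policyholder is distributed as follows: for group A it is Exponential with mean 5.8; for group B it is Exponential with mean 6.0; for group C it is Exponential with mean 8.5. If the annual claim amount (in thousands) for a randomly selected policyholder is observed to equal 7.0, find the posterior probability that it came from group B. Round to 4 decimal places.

Likelihoods f(7.0 | ·): A: 0.0515731; B: 0.0519005; C: 0.0516329.
Posterior ∝ prior × likelihood. Numerator for B: 0.39·0.0519005 = 0.0202412.
Normalizing constant: 0.25·0.0515731 + 0.39·0.0519005 + 0.36·0.0516329 = 0.0517223.
P(B | observation) = 0.0202412 / 0.0517223 = 0.391344.

0.3913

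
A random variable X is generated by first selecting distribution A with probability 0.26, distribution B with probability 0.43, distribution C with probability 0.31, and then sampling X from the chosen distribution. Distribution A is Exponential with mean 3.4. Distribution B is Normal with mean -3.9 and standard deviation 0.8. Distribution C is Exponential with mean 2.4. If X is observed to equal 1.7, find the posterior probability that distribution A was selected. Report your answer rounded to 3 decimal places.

Likelihoods f(1.7 | ·): A: 0.178391; B: 1.14184e-11; C: 0.205193.
Posterior ∝ prior × likelihood. Numerator for A: 0.26·0.178391 = 0.0463818.
Normalizing constant: 0.26·0.178391 + 0.43·1.14184e-11 + 0.31·0.205193 = 0.109992.
P(A | observation) = 0.0463818 / 0.109992 = 0.421684.

0.422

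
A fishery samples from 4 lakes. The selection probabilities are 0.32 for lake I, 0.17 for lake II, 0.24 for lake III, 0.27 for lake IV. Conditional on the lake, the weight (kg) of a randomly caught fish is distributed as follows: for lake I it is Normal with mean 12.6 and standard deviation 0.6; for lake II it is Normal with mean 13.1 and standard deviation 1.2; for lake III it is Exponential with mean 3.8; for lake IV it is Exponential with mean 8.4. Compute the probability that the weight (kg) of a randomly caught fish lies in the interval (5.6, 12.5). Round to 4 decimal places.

Conditional on each lake, P(5.6 < X < 12.5): I: 0.433816; II: 0.308538; III: 0.191806; IV: 0.287615.
By total probability, P(5.6 < X < 12.5) = 0.32·0.433816 + 0.17·0.308538 + 0.24·0.191806 + 0.27·0.287615 = 0.314962.

0.3150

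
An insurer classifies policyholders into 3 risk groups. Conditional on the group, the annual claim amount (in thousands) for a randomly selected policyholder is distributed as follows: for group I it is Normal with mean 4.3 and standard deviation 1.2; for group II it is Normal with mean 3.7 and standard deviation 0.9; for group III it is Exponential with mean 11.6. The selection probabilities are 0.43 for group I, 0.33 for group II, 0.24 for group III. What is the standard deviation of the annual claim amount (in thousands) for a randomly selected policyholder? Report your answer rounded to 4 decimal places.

6.6087

Per component, I: μ=4.3, E[X²]=19.93; II: μ=3.7, E[X²]=14.5; III: μ=11.6, E[X²]=269.12.
E[X] = 0.43·4.3 + 0.33·3.7 + 0.24·11.6 = 5.854.
E[X²] = 0.43·19.93 + 0.33·14.5 + 0.24·269.12 = 77.9437.
Var(X) = E[X²] − (E[X])² = 77.9437 − 34.2693 = 43.6744.
SD(X) = √43.6744 = 6.60866.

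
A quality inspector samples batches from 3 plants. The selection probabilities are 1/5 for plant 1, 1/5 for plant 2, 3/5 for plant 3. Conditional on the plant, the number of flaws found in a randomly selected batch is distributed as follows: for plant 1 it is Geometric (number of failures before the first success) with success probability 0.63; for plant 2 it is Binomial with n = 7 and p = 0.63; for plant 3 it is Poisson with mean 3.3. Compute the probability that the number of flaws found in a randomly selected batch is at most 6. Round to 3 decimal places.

0.961

Conditional on each plant, P(X ≤ 6): 1: 0.999051; 2: 0.96061; 3: 0.949034.
By total probability, P(X ≤ 6) = 0.2·0.999051 + 0.2·0.96061 + 0.6·0.949034 = 0.961353.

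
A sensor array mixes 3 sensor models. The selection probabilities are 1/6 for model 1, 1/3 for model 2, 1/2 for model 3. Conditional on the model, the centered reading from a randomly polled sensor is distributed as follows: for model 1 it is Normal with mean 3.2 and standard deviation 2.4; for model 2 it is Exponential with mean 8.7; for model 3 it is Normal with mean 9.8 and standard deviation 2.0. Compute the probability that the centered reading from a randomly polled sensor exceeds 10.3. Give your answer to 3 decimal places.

Conditional on each model, P(X > 10.3): 1: 0.00154654; 2: 0.30608; 3: 0.401294.
By total probability, P(X > 10.3) = 0.166667·0.00154654 + 0.333333·0.30608 + 0.5·0.401294 = 0.302931.

0.303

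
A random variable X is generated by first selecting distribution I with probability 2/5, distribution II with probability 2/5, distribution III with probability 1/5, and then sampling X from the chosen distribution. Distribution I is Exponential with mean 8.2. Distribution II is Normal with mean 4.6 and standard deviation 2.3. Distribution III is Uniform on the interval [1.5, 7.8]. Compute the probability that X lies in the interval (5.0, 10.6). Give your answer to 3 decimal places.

0.367

Conditional on each component, P(5.0 < X < 10.6): I: 0.26895; II: 0.426422; III: 0.444444.
By total probability, P(5.0 < X < 10.6) = 0.4·0.26895 + 0.4·0.426422 + 0.2·0.444444 = 0.367038.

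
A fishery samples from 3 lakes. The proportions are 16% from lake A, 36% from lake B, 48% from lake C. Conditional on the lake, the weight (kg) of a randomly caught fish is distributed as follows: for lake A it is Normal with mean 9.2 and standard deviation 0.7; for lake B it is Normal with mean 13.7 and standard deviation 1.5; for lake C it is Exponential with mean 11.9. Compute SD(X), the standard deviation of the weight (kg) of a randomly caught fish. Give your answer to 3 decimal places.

8.435

Per component, A: μ=9.2, E[X²]=85.13; B: μ=13.7, E[X²]=189.94; C: μ=11.9, E[X²]=283.22.
E[X] = 0.16·9.2 + 0.36·13.7 + 0.48·11.9 = 12.116.
E[X²] = 0.16·85.13 + 0.36·189.94 + 0.48·283.22 = 217.945.
Var(X) = E[X²] − (E[X])² = 217.945 − 146.797 = 71.1473.
SD(X) = √71.1473 = 8.43489.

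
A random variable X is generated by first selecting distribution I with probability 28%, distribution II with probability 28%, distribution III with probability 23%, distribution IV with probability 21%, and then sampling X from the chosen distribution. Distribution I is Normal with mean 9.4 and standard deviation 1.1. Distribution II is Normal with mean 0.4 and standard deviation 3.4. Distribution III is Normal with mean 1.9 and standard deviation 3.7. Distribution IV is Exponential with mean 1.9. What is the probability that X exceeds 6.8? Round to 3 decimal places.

0.313

Conditional on each component, P(X > 6.8): I: 0.990952; II: 0.0298941; III: 0.0926977; IV: 0.0279051.
By total probability, P(X > 6.8) = 0.28·0.990952 + 0.28·0.0298941 + 0.23·0.0926977 + 0.21·0.0279051 = 0.313017.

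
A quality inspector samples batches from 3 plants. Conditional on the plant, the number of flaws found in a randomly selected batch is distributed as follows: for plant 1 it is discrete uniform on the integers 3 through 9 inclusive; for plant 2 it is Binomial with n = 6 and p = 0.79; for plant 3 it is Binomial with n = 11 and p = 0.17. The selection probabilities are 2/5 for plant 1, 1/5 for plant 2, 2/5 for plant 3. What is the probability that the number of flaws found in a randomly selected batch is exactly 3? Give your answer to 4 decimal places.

0.1484

Conditional on each plant, P(X = 3): 1: 0.142857; 2: 0.0913207; 3: 0.182581.
By total probability, P(X = 3) = 0.4·0.142857 + 0.2·0.0913207 + 0.4·0.182581 = 0.148439.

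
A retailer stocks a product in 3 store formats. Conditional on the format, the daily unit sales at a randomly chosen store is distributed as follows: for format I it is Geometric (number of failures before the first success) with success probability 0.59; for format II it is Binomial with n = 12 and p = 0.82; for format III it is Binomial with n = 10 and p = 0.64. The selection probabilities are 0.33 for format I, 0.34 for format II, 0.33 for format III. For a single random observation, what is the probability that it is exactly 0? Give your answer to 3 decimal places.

0.195

Conditional on each format, P(X = 0): I: 0.59; II: 1.15683e-09; III: 3.65616e-05.
By total probability, P(X = 0) = 0.33·0.59 + 0.34·1.15683e-09 + 0.33·3.65616e-05 = 0.194712.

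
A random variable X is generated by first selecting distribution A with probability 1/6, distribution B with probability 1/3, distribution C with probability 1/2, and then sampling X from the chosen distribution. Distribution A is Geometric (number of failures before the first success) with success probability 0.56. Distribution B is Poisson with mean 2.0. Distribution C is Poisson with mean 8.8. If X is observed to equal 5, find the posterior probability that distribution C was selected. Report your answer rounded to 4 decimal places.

0.7095

Likelihoods P(X=5 | ·): A: 0.00923531; B: 0.0360894; C: 0.0662889.
Posterior ∝ prior × likelihood. Numerator for C: 0.5·0.0662889 = 0.0331444.
Normalizing constant: 0.166667·0.00923531 + 0.333333·0.0360894 + 0.5·0.0662889 = 0.0467135.
P(C | observation) = 0.0331444 / 0.0467135 = 0.709527.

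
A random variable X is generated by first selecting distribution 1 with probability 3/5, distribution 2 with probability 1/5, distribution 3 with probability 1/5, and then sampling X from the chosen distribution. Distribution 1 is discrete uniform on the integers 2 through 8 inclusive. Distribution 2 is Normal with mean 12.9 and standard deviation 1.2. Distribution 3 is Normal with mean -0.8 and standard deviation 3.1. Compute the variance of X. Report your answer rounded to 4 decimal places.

23.6436

Per component, 1: μ=5, E[X²]=29; 2: μ=12.9, E[X²]=167.85; 3: μ=-0.8, E[X²]=10.25.
E[X] = 0.6·5 + 0.2·12.9 + 0.2·-0.8 = 5.42.
E[X²] = 0.6·29 + 0.2·167.85 + 0.2·10.25 = 53.02.
Var(X) = E[X²] − (E[X])² = 53.02 − 29.3764 = 23.6436.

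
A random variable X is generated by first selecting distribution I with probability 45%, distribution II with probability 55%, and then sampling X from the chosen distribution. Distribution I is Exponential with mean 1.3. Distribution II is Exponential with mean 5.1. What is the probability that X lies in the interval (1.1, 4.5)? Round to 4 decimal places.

Conditional on each component, P(1.1 < X < 4.5): I: 0.397681; II: 0.39218.
By total probability, P(1.1 < X < 4.5) = 0.45·0.397681 + 0.55·0.39218 = 0.394655.

0.3947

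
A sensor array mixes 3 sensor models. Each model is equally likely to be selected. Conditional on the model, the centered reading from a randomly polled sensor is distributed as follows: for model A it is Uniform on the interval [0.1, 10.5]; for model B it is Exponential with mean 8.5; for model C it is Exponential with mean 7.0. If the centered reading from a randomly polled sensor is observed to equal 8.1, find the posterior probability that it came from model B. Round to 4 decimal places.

0.2433

Likelihoods f(8.1 | ·): A: 0.0961538; B: 0.0453653; C: 0.0449119.
Posterior ∝ prior × likelihood. Numerator for B: 0.333333·0.0453653 = 0.0151218.
Normalizing constant: 0.333333·0.0961538 + 0.333333·0.0453653 + 0.333333·0.0449119 = 0.0621437.
P(B | observation) = 0.0151218 / 0.0621437 = 0.243336.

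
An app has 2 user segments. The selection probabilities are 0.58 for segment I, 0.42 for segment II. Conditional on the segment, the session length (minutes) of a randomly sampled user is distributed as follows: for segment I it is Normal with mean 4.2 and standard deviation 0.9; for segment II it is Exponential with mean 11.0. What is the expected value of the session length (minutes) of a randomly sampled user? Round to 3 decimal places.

7.056

Component means — I: 4.2; II: 11.
E[X] = 0.58·4.2 + 0.42·11 = 7.056.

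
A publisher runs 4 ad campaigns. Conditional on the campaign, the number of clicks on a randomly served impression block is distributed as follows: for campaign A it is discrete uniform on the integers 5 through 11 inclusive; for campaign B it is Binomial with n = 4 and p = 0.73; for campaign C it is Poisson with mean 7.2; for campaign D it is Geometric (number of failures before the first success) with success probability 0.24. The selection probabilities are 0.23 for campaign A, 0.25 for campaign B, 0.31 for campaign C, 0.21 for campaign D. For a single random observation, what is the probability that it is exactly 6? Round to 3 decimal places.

0.087

Conditional on each campaign, P(X = 6): A: 0.142857; B: 0; C: 0.144458; D: 0.046248.
By total probability, P(X = 6) = 0.23·0.142857 + 0.25·0 + 0.31·0.144458 + 0.21·0.046248 = 0.0873513.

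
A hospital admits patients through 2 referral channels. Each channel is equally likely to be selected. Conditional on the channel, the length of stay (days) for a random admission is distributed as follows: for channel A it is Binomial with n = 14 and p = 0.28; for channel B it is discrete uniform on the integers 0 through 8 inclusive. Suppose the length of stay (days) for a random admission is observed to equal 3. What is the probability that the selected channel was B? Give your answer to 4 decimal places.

Likelihoods P(X=3 | ·): A: 0.215394; B: 0.111111.
Posterior ∝ prior × likelihood. Numerator for B: 0.5·0.111111 = 0.0555556.
Normalizing constant: 0.5·0.215394 + 0.5·0.111111 = 0.163252.
P(B | observation) = 0.0555556 / 0.163252 = 0.340305.

0.3403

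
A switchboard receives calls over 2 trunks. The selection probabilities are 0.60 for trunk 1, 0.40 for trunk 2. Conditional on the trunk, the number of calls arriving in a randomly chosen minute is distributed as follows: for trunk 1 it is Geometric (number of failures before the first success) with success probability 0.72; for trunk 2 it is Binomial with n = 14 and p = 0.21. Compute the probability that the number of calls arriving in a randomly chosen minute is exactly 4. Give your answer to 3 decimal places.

0.076

Conditional on each trunk, P(X = 4): 1: 0.00442552; 2: 0.184324.
By total probability, P(X = 4) = 0.6·0.00442552 + 0.4·0.184324 = 0.076385.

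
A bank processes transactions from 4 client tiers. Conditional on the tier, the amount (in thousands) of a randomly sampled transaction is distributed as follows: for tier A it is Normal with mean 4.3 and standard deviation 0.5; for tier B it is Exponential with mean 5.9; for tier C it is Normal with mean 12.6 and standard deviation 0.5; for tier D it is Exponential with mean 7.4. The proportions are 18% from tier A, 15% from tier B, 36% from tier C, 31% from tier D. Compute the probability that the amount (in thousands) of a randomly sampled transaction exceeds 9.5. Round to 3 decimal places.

0.476

Conditional on each tier, P(X > 9.5): A: 0; B: 0.199854; C: 1; D: 0.276987.
By total probability, P(X > 9.5) = 0.18·0 + 0.15·0.199854 + 0.36·1 + 0.31·0.276987 = 0.475844.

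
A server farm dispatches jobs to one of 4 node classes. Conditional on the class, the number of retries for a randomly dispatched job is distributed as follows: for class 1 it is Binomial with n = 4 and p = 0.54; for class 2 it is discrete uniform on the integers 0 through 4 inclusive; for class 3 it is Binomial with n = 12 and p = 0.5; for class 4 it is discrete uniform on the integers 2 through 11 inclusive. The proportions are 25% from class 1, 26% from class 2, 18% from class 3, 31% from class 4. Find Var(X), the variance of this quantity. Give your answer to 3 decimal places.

Per component, 1: μ=2.16, E[X²]=5.6592; 2: μ=2, E[X²]=6; 3: μ=6, E[X²]=39; 4: μ=6.5, E[X²]=50.5.
E[X] = 0.25·2.16 + 0.26·2 + 0.18·6 + 0.31·6.5 = 4.155.
E[X²] = 0.25·5.6592 + 0.26·6 + 0.18·39 + 0.31·50.5 = 25.6498.
Var(X) = E[X²] − (E[X])² = 25.6498 − 17.264 = 8.38577.

8.386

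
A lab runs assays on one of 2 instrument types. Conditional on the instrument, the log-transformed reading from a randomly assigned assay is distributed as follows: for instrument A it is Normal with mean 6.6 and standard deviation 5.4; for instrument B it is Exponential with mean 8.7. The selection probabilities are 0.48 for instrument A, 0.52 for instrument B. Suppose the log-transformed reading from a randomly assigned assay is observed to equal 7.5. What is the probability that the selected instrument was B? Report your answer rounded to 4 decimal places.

Likelihoods f(7.5 | ·): A: 0.0728592; B: 0.0485388.
Posterior ∝ prior × likelihood. Numerator for B: 0.52·0.0485388 = 0.0252402.
Normalizing constant: 0.48·0.0728592 + 0.52·0.0485388 = 0.0602126.
P(B | observation) = 0.0252402 / 0.0602126 = 0.419184.

0.4192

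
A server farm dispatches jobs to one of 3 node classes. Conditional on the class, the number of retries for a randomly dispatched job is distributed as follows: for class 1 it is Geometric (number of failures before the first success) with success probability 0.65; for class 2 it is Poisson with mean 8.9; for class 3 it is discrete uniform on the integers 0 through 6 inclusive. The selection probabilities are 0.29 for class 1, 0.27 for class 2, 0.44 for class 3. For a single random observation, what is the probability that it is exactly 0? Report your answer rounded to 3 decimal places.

Conditional on each class, P(X = 0): 1: 0.65; 2: 0.000136389; 3: 0.142857.
By total probability, P(X = 0) = 0.29·0.65 + 0.27·0.000136389 + 0.44·0.142857 = 0.251394.

0.251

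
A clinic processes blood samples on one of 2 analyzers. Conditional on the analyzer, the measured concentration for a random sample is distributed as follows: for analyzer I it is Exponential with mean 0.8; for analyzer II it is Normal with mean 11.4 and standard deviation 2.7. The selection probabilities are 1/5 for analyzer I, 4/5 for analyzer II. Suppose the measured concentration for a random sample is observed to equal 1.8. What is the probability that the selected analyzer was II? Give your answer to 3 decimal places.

0.008

Likelihoods f(1.8 | ·): I: 0.131749; II: 0.000265691.
Posterior ∝ prior × likelihood. Numerator for II: 0.8·0.000265691 = 0.000212553.
Normalizing constant: 0.2·0.131749 + 0.8·0.000265691 = 0.0265624.
P(II | observation) = 0.000212553 / 0.0265624 = 0.00800202.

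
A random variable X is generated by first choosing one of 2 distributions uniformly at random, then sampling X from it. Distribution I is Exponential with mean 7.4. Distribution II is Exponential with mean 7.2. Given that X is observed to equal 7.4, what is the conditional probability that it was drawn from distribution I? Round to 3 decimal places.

0.500

Likelihoods f(7.4 | ·): I: 0.0497134; II: 0.0496946.
Posterior ∝ prior × likelihood. Numerator for I: 0.5·0.0497134 = 0.0248567.
Normalizing constant: 0.5·0.0497134 + 0.5·0.0496946 = 0.049704.
P(I | observation) = 0.0248567 / 0.049704 = 0.500095.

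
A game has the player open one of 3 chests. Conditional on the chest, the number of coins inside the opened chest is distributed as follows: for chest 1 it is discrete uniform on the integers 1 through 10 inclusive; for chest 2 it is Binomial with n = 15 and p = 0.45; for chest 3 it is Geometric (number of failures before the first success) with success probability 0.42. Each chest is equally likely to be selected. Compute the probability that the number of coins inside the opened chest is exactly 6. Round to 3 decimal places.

0.102

Conditional on each chest, P(X = 6): 1: 0.1; 2: 0.191401; 3: 0.0159889.
By total probability, P(X = 6) = 0.333333·0.1 + 0.333333·0.191401 + 0.333333·0.0159889 = 0.102463.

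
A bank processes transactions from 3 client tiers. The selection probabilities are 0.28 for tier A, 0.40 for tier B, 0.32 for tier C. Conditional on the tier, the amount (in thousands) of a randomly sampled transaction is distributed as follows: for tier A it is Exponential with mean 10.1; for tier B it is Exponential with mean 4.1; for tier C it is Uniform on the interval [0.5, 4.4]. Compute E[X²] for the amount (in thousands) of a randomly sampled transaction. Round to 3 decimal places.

72.900

For each component E[X²] = Var + (mean)², giving A: 204.02; B: 33.62; C: 7.27.
Overall E[X²] = 0.28·204.02 + 0.4·33.62 + 0.32·7.27 = 72.9.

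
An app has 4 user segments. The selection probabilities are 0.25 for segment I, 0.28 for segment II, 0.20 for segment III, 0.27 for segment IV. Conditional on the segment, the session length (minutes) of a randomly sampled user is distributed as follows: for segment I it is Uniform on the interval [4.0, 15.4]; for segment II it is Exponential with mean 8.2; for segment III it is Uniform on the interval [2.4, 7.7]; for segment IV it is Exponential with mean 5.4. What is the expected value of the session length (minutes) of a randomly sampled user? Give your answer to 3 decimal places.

7.189

Component means — I: 9.7; II: 8.2; III: 5.05; IV: 5.4.
E[X] = 0.25·9.7 + 0.28·8.2 + 0.2·5.05 + 0.27·5.4 = 7.189.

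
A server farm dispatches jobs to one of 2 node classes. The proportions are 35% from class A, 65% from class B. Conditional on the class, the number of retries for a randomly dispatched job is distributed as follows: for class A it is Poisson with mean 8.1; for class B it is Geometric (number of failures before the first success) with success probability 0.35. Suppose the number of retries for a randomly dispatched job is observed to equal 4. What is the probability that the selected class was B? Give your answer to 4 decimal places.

Likelihoods P(X=4 | ·): A: 0.0544432; B: 0.0624772.
Posterior ∝ prior × likelihood. Numerator for B: 0.65·0.0624772 = 0.0406102.
Normalizing constant: 0.35·0.0544432 + 0.65·0.0624772 = 0.0596653.
P(B | observation) = 0.0406102 / 0.0596653 = 0.680633.

0.6806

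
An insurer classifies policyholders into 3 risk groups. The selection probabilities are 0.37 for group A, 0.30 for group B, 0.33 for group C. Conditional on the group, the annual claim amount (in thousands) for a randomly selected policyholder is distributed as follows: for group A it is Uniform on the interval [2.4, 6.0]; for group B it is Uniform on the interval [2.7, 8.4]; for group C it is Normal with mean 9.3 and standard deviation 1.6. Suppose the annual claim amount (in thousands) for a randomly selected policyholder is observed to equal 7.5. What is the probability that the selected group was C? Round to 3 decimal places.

0.454

Likelihoods f(7.5 | ·): A: 0; B: 0.175439; C: 0.132423.
Posterior ∝ prior × likelihood. Numerator for C: 0.33·0.132423 = 0.0436996.
Normalizing constant: 0.37·0 + 0.3·0.175439 + 0.33·0.132423 = 0.0963311.
P(C | observation) = 0.0436996 / 0.0963311 = 0.453639.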